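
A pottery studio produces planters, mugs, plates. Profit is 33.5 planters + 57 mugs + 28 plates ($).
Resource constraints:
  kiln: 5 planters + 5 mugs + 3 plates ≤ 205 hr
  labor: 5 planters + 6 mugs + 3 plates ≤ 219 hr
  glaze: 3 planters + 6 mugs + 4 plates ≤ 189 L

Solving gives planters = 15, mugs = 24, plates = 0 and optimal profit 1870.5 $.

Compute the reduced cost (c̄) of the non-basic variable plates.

Binding: labor and glaze. Non-binding: kiln (10 unused).
Since kiln is not tight, its dual is 0.
The binding rows give the dual system: 5·y_labor + 3·y_glaze = 33.5 and 6·y_labor + 6·y_glaze = 57.
Solving: y_labor = 2.5, y_glaze = 7.
Reduced cost of plates: c₃ − yᵀa₃ = 28 − (2.5·3 + 7·4) = 28 − 35.5 = -7.5.

-7.5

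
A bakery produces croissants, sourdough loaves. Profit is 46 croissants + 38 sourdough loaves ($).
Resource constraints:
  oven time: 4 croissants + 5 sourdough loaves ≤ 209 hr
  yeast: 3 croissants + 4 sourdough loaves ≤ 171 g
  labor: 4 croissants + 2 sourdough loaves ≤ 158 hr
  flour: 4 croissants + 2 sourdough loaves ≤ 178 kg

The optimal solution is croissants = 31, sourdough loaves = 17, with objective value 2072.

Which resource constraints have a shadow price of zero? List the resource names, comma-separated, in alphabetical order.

flour, yeast

oven time: 209/209 (binding)
yeast: 161/171 (slack 10)
labor: 158/158 (binding)
flour: 158/178 (slack 20)
By complementary slackness, a constraint with positive slack has shadow price 0 → flour, yeast.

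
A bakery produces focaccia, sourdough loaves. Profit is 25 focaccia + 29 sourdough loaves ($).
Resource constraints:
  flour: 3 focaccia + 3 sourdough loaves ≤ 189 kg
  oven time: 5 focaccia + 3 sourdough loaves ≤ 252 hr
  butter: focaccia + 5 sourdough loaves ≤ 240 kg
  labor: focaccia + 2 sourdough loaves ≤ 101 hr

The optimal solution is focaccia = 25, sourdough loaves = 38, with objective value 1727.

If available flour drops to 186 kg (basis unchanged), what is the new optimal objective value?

1706

Binding: flour and labor. Non-binding: oven time (13 unused), butter (25 unused).
Slack constraints have shadow price 0 (complementary slackness).
The binding rows give the dual system: 3·y_flour + 1·y_labor = 25 and 3·y_flour + 2·y_labor = 29.
Solving: y_flour = 7, y_labor = 4.
Δz = y_flour·Δb = 7 × (-3) = -21, so new z* = 1727 − 21 = 1706.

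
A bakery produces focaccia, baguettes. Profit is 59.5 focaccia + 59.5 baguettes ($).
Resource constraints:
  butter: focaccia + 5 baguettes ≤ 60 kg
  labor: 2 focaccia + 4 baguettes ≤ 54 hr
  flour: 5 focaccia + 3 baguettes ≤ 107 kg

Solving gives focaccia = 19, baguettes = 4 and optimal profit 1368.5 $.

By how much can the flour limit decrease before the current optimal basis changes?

49

Binding constraints: labor, flour. The basis is B = [[2,4],[5,3]] with det -14.
Per unit decrease in flour, x* moves by d = (-0.2857, 0.1429).
The basis stays optimal until butter becomes binding; allowable decrease = 49 kg.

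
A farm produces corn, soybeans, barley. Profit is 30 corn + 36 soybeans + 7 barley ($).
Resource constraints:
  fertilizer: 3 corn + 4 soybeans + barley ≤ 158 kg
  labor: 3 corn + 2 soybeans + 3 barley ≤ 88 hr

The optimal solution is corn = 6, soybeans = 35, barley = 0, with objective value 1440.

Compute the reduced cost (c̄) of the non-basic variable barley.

-7

At the optimum: fertilizer uses 158 of 158 (binding); labor uses 88 of 88 (binding).
From A_Bᵀ y = c: 3·y_fertilizer + 3·y_labor = 30; 4·y_fertilizer + 2·y_labor = 36.
This yields shadow prices y_fertilizer = 8, y_labor = 2.
Reduced cost of barley: c₃ − yᵀa₃ = 7 − (8·1 + 2·3) = 7 − 14 = -7.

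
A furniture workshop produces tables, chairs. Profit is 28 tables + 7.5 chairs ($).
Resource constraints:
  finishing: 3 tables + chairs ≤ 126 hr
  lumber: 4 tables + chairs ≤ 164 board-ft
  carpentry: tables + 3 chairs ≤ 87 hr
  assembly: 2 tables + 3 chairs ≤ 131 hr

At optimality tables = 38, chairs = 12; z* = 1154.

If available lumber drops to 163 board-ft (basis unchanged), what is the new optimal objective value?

1148.5

Binding: finishing and lumber. Non-binding: carpentry (13 unused), assembly (19 unused).
Since carpentry, assembly are not tight, their duals are 0.
The binding rows give the dual system: 3·y_finishing + 4·y_lumber = 28 and 1·y_finishing + 1·y_lumber = 7.5.
→ y_finishing = 2 and y_lumber = 5.5.
Δz = y_lumber·Δb = 5.5 × (-1) = -5.5, so new z* = 1154 − 5.5 = 1148.5.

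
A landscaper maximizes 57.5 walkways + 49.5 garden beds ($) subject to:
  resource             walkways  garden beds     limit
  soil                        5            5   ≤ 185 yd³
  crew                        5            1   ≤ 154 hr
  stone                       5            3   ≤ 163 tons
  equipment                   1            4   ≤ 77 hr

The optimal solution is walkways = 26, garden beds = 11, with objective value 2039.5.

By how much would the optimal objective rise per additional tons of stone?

At the optimum: soil uses 185 of 185 (binding); crew uses 141 of 154 (slack = 13); stone uses 163 of 163 (binding); equipment uses 70 of 77 (slack = 7).
Since crew, equipment are not tight, their duals are 0.
From A_Bᵀ y = c: 5·y_soil + 5·y_stone = 57.5; 5·y_soil + 3·y_stone = 49.5.
Solving: y_soil = 7.5, y_stone = 4.
Shadow price of stone = 4.

4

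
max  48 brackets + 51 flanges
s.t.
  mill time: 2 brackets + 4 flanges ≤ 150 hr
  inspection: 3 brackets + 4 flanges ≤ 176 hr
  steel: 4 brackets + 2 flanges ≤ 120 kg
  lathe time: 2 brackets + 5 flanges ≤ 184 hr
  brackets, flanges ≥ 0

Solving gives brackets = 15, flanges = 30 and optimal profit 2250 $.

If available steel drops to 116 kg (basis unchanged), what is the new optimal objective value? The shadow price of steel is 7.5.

Δb = -4, so new z* = 2250 + (7.5)·(-4) = 2250 − 30 = 2220.

2220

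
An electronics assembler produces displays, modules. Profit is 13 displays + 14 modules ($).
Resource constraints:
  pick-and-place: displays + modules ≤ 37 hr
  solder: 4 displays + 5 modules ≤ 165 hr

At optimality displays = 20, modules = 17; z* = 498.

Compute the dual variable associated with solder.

Both pick-and-place and solder are binding at x*.
From A_Bᵀ y = c: 1·y_pick-and-place + 4·y_solder = 13; 1·y_pick-and-place + 5·y_solder = 14.
→ y_pick-and-place = 9 and y_solder = 1.
Shadow price of solder = 1.

1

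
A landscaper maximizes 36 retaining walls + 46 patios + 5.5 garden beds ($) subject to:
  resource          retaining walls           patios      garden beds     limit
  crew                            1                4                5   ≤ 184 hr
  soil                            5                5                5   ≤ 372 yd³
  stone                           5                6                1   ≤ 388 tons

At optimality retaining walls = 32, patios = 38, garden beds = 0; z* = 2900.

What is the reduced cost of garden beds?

Check each constraint at x*: crew 184/184 (tight); soil 350/372 (slack 22); stone 388/388 (tight).
Slack constraints have shadow price 0 (complementary slackness).
From A_Bᵀ y = c: 1·y_crew + 5·y_stone = 36; 4·y_crew + 6·y_stone = 46.
→ y_crew = 1 and y_stone = 7.
Reduced cost of garden beds: c₃ − yᵀa₃ = 5.5 − (1·5 + 7·1) = 5.5 − 12 = -6.5.

-6.5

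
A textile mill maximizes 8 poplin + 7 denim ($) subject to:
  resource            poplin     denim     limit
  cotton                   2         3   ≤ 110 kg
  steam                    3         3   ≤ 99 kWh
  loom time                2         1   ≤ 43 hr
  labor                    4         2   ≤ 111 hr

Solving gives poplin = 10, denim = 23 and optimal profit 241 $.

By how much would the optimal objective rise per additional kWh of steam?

2

At the optimum: cotton uses 89 of 110 (slack = 21); steam uses 99 of 99 (binding); loom time uses 43 of 43 (binding); labor uses 86 of 111 (slack = 25).
By complementary slackness, y = 0 for the non-binding constraints.
From A_Bᵀ y = c: 3·y_steam + 2·y_loom time = 8; 3·y_steam + 1·y_loom time = 7.
Solving: y_steam = 2, y_loom time = 1.
Shadow price of steam = 2.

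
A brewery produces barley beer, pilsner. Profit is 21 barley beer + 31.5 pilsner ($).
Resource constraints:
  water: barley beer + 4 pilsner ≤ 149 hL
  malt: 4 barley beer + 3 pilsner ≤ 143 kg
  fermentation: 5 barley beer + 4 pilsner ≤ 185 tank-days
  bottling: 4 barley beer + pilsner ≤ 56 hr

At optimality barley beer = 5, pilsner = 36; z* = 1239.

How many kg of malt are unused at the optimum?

malt used = 4·5 + 3·36 = 128; slack = 143 − 128 = 15.

15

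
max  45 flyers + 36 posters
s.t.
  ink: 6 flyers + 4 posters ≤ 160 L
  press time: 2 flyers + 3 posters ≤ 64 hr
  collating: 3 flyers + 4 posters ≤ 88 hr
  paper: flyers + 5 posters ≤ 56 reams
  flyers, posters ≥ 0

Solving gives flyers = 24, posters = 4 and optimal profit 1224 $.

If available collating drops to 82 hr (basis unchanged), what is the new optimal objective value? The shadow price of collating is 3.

Δb = -6, so new z* = 1224 + (3)·(-6) = 1224 − 18 = 1206.

1206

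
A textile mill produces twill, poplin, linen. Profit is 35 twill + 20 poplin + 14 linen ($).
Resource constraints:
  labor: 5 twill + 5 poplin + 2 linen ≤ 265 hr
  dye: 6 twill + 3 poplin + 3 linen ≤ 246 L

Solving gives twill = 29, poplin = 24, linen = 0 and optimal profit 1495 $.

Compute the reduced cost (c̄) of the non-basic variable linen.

Check each constraint at x*: labor 265/265 (tight); dye 246/246 (tight).
From A_Bᵀ y = c: 5·y_labor + 6·y_dye = 35; 5·y_labor + 3·y_dye = 20.
Solving: y_labor = 1, y_dye = 5.
Reduced cost of linen: c₃ − yᵀa₃ = 14 − (1·2 + 5·3) = 14 − 17 = -3.

-3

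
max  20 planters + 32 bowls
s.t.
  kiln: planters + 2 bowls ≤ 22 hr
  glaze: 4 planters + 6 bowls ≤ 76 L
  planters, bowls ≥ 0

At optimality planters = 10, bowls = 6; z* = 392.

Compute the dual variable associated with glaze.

Both kiln and glaze are binding at x*.
Dual feasibility on the basic columns requires 1·y_kiln + 4·y_glaze = 20, 2·y_kiln + 6·y_glaze = 32.
→ y_kiln = 4 and y_glaze = 4.
Shadow price of glaze = 4.

4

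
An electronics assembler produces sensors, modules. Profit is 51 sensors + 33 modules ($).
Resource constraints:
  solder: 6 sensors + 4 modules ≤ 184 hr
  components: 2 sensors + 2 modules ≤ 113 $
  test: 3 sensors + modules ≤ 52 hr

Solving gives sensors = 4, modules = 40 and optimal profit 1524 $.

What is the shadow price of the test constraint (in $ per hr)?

At the optimum: solder uses 184 of 184 (binding); components uses 88 of 113 (slack = 25); test uses 52 of 52 (binding).
Slack constraints have shadow price 0 (complementary slackness).
From A_Bᵀ y = c: 6·y_solder + 3·y_test = 51; 4·y_solder + 1·y_test = 33.
→ y_solder = 8 and y_test = 1.
Shadow price of test = 1.

1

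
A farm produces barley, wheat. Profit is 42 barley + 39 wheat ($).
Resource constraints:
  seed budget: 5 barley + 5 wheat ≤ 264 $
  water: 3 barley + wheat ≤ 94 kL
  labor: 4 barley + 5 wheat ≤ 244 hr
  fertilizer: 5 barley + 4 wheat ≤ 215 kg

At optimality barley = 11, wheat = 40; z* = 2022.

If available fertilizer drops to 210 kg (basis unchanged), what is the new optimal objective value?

1992

Binding: labor and fertilizer. Non-binding: seed budget (9 unused), water (21 unused).
Slack constraints have shadow price 0 (complementary slackness).
The binding rows give the dual system: 4·y_labor + 5·y_fertilizer = 42 and 5·y_labor + 4·y_fertilizer = 39.
→ y_labor = 3 and y_fertilizer = 6.
Δz = y_fertilizer·Δb = 6 × (-5) = -30, so new z* = 2022 − 30 = 1992.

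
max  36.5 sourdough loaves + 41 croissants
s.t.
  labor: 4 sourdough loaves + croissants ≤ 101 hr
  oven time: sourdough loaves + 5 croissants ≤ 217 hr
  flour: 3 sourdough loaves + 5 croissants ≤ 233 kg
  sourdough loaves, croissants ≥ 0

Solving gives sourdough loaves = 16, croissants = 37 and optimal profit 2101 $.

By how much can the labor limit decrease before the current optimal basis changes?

27.2

Binding constraints: labor, flour. The basis is B = [[4,1],[3,5]] with det 17.
Per unit decrease in labor, x* moves by d = (-0.2941, 0.1765).
The basis stays optimal until oven time becomes binding; allowable decrease = 27.2 hr.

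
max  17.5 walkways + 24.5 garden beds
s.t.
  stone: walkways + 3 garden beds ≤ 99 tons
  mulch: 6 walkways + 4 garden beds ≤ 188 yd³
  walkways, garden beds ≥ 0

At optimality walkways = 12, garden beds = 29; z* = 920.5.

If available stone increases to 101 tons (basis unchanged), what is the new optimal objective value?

Both stone and mulch are binding at x*.
Dual feasibility on the basic columns requires 1·y_stone + 6·y_mulch = 17.5, 3·y_stone + 4·y_mulch = 24.5.
This yields shadow prices y_stone = 5.5, y_mulch = 2.
Δz = y_stone·Δb = 5.5 × (2) = 11, so new z* = 920.5 + 11 = 931.5.

931.5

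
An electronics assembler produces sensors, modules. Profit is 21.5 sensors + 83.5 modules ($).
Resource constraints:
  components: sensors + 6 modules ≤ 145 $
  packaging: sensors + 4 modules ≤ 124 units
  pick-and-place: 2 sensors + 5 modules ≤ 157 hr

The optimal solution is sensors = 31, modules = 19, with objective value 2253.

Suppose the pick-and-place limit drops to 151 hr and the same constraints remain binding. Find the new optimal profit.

Binding: components and pick-and-place. Non-binding: packaging (17 unused).
Since packaging is not tight, its dual is 0.
From A_Bᵀ y = c: 1·y_components + 2·y_pick-and-place = 21.5; 6·y_components + 5·y_pick-and-place = 83.5.
Solving: y_components = 8.5, y_pick-and-place = 6.5.
Δz = y_pick-and-place·Δb = 6.5 × (-6) = -39, so new z* = 2253 − 39 = 2214.

2214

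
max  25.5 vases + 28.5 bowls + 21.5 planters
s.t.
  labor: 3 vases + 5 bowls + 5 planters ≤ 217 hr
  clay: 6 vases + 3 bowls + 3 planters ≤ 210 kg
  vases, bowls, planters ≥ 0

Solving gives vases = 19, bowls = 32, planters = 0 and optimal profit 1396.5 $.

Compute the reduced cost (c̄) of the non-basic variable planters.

-7

Check each constraint at x*: labor 217/217 (tight); clay 210/210 (tight).
From A_Bᵀ y = c: 3·y_labor + 6·y_clay = 25.5; 5·y_labor + 3·y_clay = 28.5.
Solving: y_labor = 4.5, y_clay = 2.
Reduced cost of planters: c₃ − yᵀa₃ = 21.5 − (4.5·5 + 2·3) = 21.5 − 28.5 = -7.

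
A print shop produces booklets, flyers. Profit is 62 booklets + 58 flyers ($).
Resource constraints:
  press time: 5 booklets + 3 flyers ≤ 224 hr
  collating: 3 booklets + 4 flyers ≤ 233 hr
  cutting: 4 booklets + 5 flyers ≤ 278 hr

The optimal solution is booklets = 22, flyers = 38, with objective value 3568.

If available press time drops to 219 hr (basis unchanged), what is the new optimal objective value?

3538

Check each constraint at x*: press time 224/224 (tight); collating 218/233 (slack 15); cutting 278/278 (tight).
Slack constraints have shadow price 0 (complementary slackness).
From A_Bᵀ y = c: 5·y_press time + 4·y_cutting = 62; 3·y_press time + 5·y_cutting = 58.
→ y_press time = 6 and y_cutting = 8.
Δz = y_press time·Δb = 6 × (-5) = -30, so new z* = 3568 − 30 = 3538.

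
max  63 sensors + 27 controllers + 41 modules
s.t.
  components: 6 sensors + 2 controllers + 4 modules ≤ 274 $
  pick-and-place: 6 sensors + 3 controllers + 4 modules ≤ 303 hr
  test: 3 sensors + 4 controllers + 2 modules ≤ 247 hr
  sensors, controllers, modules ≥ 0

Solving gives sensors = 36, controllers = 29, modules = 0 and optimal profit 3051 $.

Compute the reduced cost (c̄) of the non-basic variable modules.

Check each constraint at x*: components 274/274 (tight); pick-and-place 303/303 (tight); test 224/247 (slack 23).
Slack constraints have shadow price 0 (complementary slackness).
Dual feasibility on the basic columns requires 6·y_components + 6·y_pick-and-place = 63, 2·y_components + 3·y_pick-and-place = 27.
Solving: y_components = 4.5, y_pick-and-place = 6.
Reduced cost of modules: c₃ − yᵀa₃ = 41 − (4.5·4 + 6·4) = 41 − 42 = -1.

-1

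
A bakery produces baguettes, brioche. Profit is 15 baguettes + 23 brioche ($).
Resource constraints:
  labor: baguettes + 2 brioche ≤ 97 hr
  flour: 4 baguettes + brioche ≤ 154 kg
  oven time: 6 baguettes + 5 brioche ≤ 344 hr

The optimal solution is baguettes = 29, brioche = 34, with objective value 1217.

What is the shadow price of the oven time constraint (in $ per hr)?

At the optimum: labor uses 97 of 97 (binding); flour uses 150 of 154 (slack = 4); oven time uses 344 of 344 (binding).
By complementary slackness, y = 0 for the non-binding constraint.
Dual feasibility on the basic columns requires 1·y_labor + 6·y_oven time = 15, 2·y_labor + 5·y_oven time = 23.
This yields shadow prices y_labor = 9, y_oven time = 1.
Shadow price of oven time = 1.

1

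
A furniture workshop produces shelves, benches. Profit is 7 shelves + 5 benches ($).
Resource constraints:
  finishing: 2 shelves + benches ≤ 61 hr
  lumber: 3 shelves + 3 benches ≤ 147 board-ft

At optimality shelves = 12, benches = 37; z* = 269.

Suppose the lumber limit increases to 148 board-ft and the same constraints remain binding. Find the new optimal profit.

270

Both finishing and lumber are binding at x*.
Dual feasibility on the basic columns requires 2·y_finishing + 3·y_lumber = 7, 1·y_finishing + 3·y_lumber = 5.
→ y_finishing = 2 and y_lumber = 1.
Δz = y_lumber·Δb = 1 × (1) = 1, so new z* = 269 + 1 = 270.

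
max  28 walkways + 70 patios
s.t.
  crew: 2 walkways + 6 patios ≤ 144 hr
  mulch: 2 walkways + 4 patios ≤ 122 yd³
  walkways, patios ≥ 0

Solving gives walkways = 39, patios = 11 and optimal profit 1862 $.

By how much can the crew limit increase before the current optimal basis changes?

Binding constraints: crew, mulch. The basis is B = [[2,6],[2,4]] with det -4.
Per unit increase in crew, x* moves by d = (-1, 0.5).
The basis stays optimal until walkways reaches 0; allowable increase = 39 hr.

39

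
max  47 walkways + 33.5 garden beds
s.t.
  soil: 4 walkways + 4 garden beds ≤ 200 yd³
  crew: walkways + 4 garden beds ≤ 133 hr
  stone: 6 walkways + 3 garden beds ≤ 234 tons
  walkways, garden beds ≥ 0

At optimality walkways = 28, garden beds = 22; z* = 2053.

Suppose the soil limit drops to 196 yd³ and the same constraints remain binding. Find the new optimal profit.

2033

Check each constraint at x*: soil 200/200 (tight); crew 116/133 (slack 17); stone 234/234 (tight).
By complementary slackness, y = 0 for the non-binding constraint.
Dual feasibility on the basic columns requires 4·y_soil + 6·y_stone = 47, 4·y_soil + 3·y_stone = 33.5.
Solving: y_soil = 5, y_stone = 4.5.
Δz = y_soil·Δb = 5 × (-4) = -20, so new z* = 2053 − 20 = 2033.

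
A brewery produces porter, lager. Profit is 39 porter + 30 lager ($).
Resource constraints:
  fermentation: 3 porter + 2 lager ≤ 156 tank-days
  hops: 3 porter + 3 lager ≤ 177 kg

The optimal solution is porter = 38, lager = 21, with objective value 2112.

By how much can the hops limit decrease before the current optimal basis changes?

Binding constraints: fermentation, hops. The basis is B = [[3,2],[3,3]] with det 3.
Per unit decrease in hops, x* moves by d = (0.6667, -1).
The basis stays optimal until lager reaches 0; allowable decrease = 21 kg.

21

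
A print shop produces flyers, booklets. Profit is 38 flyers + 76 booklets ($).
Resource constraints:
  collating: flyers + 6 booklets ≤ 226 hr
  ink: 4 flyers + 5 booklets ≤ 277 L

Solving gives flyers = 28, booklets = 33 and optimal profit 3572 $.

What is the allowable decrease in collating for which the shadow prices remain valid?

Binding constraints: collating, ink. The basis is B = [[1,6],[4,5]] with det -19.
Per unit decrease in collating, x* moves by d = (0.2632, -0.2105).
The basis stays optimal until booklets reaches 0; allowable decrease = 156.75 hr.

156.75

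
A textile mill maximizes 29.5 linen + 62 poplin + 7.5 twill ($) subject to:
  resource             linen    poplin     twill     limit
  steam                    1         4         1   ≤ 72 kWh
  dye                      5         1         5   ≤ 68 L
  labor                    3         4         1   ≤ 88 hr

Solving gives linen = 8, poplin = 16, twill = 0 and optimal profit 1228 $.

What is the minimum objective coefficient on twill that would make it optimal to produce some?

15.5

At the optimum: steam uses 72 of 72 (binding); dye uses 56 of 68 (slack = 12); labor uses 88 of 88 (binding).
Slack constraints have shadow price 0 (complementary slackness).
The binding rows give the dual system: 1·y_steam + 3·y_labor = 29.5 and 4·y_steam + 4·y_labor = 62.
→ y_steam = 8.5 and y_labor = 7.
twill enters the basis when its profit ≥ yᵀa₃ = 8.5·1 + 7·1 = 15.5.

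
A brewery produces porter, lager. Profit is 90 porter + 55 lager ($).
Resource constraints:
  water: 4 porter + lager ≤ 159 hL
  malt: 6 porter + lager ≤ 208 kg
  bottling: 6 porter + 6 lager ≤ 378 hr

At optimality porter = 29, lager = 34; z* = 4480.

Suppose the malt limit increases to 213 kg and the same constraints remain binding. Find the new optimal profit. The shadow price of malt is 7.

4515

Δb = 5, so new z* = 4480 + (7)·(5) = 4480 + 35 = 4515.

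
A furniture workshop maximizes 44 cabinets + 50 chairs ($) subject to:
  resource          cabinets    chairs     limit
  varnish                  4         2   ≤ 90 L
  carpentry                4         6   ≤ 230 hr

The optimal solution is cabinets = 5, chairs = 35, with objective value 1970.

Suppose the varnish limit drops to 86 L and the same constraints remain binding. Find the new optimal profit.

1954

Both varnish and carpentry are binding at x*.
From A_Bᵀ y = c: 4·y_varnish + 4·y_carpentry = 44; 2·y_varnish + 6·y_carpentry = 50.
→ y_varnish = 4 and y_carpentry = 7.
Δz = y_varnish·Δb = 4 × (-4) = -16, so new z* = 1970 − 16 = 1954.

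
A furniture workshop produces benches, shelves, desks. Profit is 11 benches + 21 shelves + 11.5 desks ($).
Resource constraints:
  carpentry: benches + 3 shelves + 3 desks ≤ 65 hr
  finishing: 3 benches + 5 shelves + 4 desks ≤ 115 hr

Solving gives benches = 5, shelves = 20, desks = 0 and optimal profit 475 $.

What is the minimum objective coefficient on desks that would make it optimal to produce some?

18

Check each constraint at x*: carpentry 65/65 (tight); finishing 115/115 (tight).
The binding rows give the dual system: 1·y_carpentry + 3·y_finishing = 11 and 3·y_carpentry + 5·y_finishing = 21.
Solving: y_carpentry = 2, y_finishing = 3.
desks enters the basis when its profit ≥ yᵀa₃ = 2·3 + 3·4 = 18.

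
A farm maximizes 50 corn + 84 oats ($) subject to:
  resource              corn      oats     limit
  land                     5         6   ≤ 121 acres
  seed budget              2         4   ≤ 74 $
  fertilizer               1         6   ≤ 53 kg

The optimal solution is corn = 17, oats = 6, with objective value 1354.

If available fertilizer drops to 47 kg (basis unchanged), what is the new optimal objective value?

At the optimum: land uses 121 of 121 (binding); seed budget uses 58 of 74 (slack = 16); fertilizer uses 53 of 53 (binding).
Since seed budget is not tight, its dual is 0.
Dual feasibility on the basic columns requires 5·y_land + 1·y_fertilizer = 50, 6·y_land + 6·y_fertilizer = 84.
Solving: y_land = 9, y_fertilizer = 5.
Δz = y_fertilizer·Δb = 5 × (-6) = -30, so new z* = 1354 − 30 = 1324.

1324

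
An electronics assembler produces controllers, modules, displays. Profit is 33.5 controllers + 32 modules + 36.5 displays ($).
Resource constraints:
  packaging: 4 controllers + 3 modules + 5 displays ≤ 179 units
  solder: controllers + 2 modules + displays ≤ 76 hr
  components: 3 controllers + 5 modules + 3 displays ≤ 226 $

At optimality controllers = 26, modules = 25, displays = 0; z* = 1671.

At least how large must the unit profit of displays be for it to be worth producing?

40.5

Check each constraint at x*: packaging 179/179 (tight); solder 76/76 (tight); components 203/226 (slack 23).
Since components is not tight, its dual is 0.
Dual feasibility on the basic columns requires 4·y_packaging + 1·y_solder = 33.5, 3·y_packaging + 2·y_solder = 32.
This yields shadow prices y_packaging = 7, y_solder = 5.5.
displays enters the basis when its profit ≥ yᵀa₃ = 7·5 + 5.5·1 = 40.5.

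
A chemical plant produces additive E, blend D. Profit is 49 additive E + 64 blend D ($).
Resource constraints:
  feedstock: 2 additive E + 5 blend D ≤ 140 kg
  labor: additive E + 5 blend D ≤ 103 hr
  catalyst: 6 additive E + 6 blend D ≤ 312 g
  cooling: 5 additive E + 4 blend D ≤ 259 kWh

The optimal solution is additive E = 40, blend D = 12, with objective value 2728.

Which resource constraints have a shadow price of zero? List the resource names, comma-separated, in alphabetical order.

feedstock: 140/140 (binding)
labor: 100/103 (slack 3)
catalyst: 312/312 (binding)
cooling: 248/259 (slack 11)
By complementary slackness, a constraint with positive slack has shadow price 0 → cooling, labor.

cooling, labor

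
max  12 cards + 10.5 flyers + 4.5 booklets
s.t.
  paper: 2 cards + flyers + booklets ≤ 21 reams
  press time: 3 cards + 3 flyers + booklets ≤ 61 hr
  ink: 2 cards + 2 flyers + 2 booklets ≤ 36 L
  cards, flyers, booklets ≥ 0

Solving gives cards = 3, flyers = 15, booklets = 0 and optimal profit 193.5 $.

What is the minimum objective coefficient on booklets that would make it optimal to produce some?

10.5

Binding: paper and ink. Non-binding: press time (7 unused).
Since press time is not tight, its dual is 0.
The binding rows give the dual system: 2·y_paper + 2·y_ink = 12 and 1·y_paper + 2·y_ink = 10.5.
→ y_paper = 1.5 and y_ink = 4.5.
booklets enters the basis when its profit ≥ yᵀa₃ = 1.5·1 + 4.5·2 = 10.5.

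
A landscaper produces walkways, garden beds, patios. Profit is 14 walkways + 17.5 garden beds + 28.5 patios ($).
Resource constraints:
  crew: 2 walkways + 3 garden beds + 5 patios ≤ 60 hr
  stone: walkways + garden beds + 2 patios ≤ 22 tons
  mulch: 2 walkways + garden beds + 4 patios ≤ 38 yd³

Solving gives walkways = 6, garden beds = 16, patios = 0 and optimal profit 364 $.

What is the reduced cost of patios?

-3

At the optimum: crew uses 60 of 60 (binding); stone uses 22 of 22 (binding); mulch uses 28 of 38 (slack = 10).
Since mulch is not tight, its dual is 0.
From A_Bᵀ y = c: 2·y_crew + 1·y_stone = 14; 3·y_crew + 1·y_stone = 17.5.
This yields shadow prices y_crew = 3.5, y_stone = 7.
Reduced cost of patios: c₃ − yᵀa₃ = 28.5 − (3.5·5 + 7·2) = 28.5 − 31.5 = -3.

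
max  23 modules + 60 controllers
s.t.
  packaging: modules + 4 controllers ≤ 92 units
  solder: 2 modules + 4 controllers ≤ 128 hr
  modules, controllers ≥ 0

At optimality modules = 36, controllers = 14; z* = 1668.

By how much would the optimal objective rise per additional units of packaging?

7

At the optimum: packaging uses 92 of 92 (binding); solder uses 128 of 128 (binding).
From A_Bᵀ y = c: 1·y_packaging + 2·y_solder = 23; 4·y_packaging + 4·y_solder = 60.
Solving: y_packaging = 7, y_solder = 8.
Shadow price of packaging = 7.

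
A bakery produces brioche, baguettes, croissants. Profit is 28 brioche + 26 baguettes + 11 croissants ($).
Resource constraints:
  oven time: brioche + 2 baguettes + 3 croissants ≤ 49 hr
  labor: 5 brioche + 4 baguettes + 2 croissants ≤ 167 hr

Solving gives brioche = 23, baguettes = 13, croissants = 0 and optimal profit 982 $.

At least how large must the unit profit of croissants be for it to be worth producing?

19

Both oven time and labor are binding at x*.
From A_Bᵀ y = c: 1·y_oven time + 5·y_labor = 28; 2·y_oven time + 4·y_labor = 26.
This yields shadow prices y_oven time = 3, y_labor = 5.
croissants enters the basis when its profit ≥ yᵀa₃ = 3·3 + 5·2 = 19.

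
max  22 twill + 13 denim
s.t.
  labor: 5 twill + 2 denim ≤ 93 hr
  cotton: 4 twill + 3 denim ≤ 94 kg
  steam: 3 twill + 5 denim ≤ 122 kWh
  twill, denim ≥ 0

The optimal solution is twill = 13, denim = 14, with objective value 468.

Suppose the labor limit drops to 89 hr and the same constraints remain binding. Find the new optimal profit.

460

At the optimum: labor uses 93 of 93 (binding); cotton uses 94 of 94 (binding); steam uses 109 of 122 (slack = 13).
Since steam is not tight, its dual is 0.
Dual feasibility on the basic columns requires 5·y_labor + 4·y_cotton = 22, 2·y_labor + 3·y_cotton = 13.
This yields shadow prices y_labor = 2, y_cotton = 3.
Δz = y_labor·Δb = 2 × (-4) = -8, so new z* = 468 − 8 = 460.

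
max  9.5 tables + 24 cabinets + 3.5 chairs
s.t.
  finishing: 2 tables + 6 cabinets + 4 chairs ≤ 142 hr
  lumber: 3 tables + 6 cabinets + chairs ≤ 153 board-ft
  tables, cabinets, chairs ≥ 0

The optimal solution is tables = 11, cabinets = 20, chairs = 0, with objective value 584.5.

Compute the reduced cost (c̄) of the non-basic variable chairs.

Both finishing and lumber are binding at x*.
From A_Bᵀ y = c: 2·y_finishing + 3·y_lumber = 9.5; 6·y_finishing + 6·y_lumber = 24.
This yields shadow prices y_finishing = 2.5, y_lumber = 1.5.
Reduced cost of chairs: c₃ − yᵀa₃ = 3.5 − (2.5·4 + 1.5·1) = 3.5 − 11.5 = -8.

-8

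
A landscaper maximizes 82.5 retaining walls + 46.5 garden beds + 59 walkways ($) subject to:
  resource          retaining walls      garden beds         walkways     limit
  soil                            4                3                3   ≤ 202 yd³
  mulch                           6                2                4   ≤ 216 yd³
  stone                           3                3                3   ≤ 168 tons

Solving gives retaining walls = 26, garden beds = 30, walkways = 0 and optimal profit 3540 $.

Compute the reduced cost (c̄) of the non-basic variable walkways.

Check each constraint at x*: soil 194/202 (slack 8); mulch 216/216 (tight); stone 168/168 (tight).
Since soil is not tight, its dual is 0.
From A_Bᵀ y = c: 6·y_mulch + 3·y_stone = 82.5; 2·y_mulch + 3·y_stone = 46.5.
→ y_mulch = 9 and y_stone = 9.5.
Reduced cost of walkways: c₃ − yᵀa₃ = 59 − (9·4 + 9.5·3) = 59 − 64.5 = -5.5.

-5.5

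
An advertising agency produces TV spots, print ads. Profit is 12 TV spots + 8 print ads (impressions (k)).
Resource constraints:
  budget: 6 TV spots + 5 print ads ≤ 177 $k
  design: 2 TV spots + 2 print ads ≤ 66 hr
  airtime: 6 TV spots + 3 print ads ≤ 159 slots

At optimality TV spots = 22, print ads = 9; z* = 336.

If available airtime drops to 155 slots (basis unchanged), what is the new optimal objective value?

Check each constraint at x*: budget 177/177 (tight); design 62/66 (slack 4); airtime 159/159 (tight).
Since design is not tight, its dual is 0.
The binding rows give the dual system: 6·y_budget + 6·y_airtime = 12 and 5·y_budget + 3·y_airtime = 8.
→ y_budget = 1 and y_airtime = 1.
Δz = y_airtime·Δb = 1 × (-4) = -4, so new z* = 336 − 4 = 332.

332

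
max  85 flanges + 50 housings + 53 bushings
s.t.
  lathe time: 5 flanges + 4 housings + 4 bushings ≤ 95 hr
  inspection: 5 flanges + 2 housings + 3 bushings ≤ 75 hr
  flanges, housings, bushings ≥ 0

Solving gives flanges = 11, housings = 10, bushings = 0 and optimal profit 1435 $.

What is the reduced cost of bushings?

Both lathe time and inspection are binding at x*.
From A_Bᵀ y = c: 5·y_lathe time + 5·y_inspection = 85; 4·y_lathe time + 2·y_inspection = 50.
→ y_lathe time = 8 and y_inspection = 9.
Reduced cost of bushings: c₃ − yᵀa₃ = 53 − (8·4 + 9·3) = 53 − 59 = -6.

-6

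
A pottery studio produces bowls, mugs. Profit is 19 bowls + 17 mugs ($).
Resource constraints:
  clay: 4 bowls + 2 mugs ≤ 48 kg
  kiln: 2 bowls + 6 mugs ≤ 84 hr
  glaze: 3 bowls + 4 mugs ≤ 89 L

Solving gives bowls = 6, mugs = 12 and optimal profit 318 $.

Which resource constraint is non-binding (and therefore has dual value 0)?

clay: 48/48 (binding)
kiln: 84/84 (binding)
glaze: 66/89 (slack 23)
By complementary slackness, a constraint with positive slack has shadow price 0 → glaze.

glaze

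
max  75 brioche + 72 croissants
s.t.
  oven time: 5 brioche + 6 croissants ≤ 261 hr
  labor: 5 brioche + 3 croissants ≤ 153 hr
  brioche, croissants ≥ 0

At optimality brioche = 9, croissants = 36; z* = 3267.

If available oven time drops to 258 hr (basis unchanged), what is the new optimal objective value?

Both oven time and labor are binding at x*.
The binding rows give the dual system: 5·y_oven time + 5·y_labor = 75 and 6·y_oven time + 3·y_labor = 72.
Solving: y_oven time = 9, y_labor = 6.
Δz = y_oven time·Δb = 9 × (-3) = -27, so new z* = 3267 − 27 = 3240.

3240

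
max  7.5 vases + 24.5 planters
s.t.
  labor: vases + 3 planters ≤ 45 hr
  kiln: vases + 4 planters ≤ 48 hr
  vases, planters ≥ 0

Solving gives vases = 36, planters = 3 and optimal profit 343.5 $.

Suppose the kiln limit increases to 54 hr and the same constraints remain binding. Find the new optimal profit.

355.5

Both labor and kiln are binding at x*.
Dual feasibility on the basic columns requires 1·y_labor + 1·y_kiln = 7.5, 3·y_labor + 4·y_kiln = 24.5.
This yields shadow prices y_labor = 5.5, y_kiln = 2.
Δz = y_kiln·Δb = 2 × (6) = 12, so new z* = 343.5 + 12 = 355.5.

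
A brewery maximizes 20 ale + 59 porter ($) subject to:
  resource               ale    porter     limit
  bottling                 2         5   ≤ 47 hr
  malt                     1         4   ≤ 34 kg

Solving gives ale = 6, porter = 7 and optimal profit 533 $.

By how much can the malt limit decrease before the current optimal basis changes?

10.5

Binding constraints: bottling, malt. The basis is B = [[2,5],[1,4]] with det 3.
Per unit decrease in malt, x* moves by d = (1.6667, -0.6667).
The basis stays optimal until porter reaches 0; allowable decrease = 10.5 kg.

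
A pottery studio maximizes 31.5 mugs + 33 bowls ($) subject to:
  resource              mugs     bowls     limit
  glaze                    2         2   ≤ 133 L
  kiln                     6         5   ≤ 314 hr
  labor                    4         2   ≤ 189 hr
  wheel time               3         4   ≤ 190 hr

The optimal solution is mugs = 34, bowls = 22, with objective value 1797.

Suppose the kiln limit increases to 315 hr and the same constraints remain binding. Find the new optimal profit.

1800

Binding: kiln and wheel time. Non-binding: glaze (21 unused), labor (9 unused).
Since glaze, labor are not tight, their duals are 0.
Dual feasibility on the basic columns requires 6·y_kiln + 3·y_wheel time = 31.5, 5·y_kiln + 4·y_wheel time = 33.
Solving: y_kiln = 3, y_wheel time = 4.5.
Δz = y_kiln·Δb = 3 × (1) = 3, so new z* = 1797 + 3 = 1800.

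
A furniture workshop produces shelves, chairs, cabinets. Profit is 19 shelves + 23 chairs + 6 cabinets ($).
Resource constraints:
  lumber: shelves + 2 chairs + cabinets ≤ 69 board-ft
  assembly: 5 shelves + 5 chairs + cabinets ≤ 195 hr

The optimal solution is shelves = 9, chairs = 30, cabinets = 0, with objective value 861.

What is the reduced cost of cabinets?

-1

Check each constraint at x*: lumber 69/69 (tight); assembly 195/195 (tight).
From A_Bᵀ y = c: 1·y_lumber + 5·y_assembly = 19; 2·y_lumber + 5·y_assembly = 23.
Solving: y_lumber = 4, y_assembly = 3.
Reduced cost of cabinets: c₃ − yᵀa₃ = 6 − (4·1 + 3·1) = 6 − 7 = -1.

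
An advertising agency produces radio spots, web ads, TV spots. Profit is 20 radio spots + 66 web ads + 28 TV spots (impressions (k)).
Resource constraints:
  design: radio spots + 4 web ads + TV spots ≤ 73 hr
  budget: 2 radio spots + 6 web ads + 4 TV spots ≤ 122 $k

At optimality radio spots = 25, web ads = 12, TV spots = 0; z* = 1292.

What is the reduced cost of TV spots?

Check each constraint at x*: design 73/73 (tight); budget 122/122 (tight).
Dual feasibility on the basic columns requires 1·y_design + 2·y_budget = 20, 4·y_design + 6·y_budget = 66.
This yields shadow prices y_design = 6, y_budget = 7.
Reduced cost of TV spots: c₃ − yᵀa₃ = 28 − (6·1 + 7·4) = 28 − 34 = -6.

-6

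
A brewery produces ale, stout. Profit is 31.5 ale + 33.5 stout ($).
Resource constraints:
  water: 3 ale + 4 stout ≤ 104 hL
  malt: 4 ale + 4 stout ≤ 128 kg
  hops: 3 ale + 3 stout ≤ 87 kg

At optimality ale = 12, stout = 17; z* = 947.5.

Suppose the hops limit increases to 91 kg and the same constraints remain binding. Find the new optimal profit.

Check each constraint at x*: water 104/104 (tight); malt 116/128 (slack 12); hops 87/87 (tight).
Since malt is not tight, its dual is 0.
Dual feasibility on the basic columns requires 3·y_water + 3·y_hops = 31.5, 4·y_water + 3·y_hops = 33.5.
Solving: y_water = 2, y_hops = 8.5.
Δz = y_hops·Δb = 8.5 × (4) = 34, so new z* = 947.5 + 34 = 981.5.

981.5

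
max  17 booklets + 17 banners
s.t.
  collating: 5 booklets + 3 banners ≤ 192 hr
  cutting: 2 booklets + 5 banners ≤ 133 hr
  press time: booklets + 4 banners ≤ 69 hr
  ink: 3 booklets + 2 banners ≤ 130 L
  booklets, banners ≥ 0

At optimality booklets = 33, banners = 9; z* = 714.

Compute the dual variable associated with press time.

Binding: collating and press time. Non-binding: cutting (22 unused), ink (13 unused).
Since cutting, ink are not tight, their duals are 0.
Dual feasibility on the basic columns requires 5·y_collating + 1·y_press time = 17, 3·y_collating + 4·y_press time = 17.
→ y_collating = 3 and y_press time = 2.
Shadow price of press time = 2.

2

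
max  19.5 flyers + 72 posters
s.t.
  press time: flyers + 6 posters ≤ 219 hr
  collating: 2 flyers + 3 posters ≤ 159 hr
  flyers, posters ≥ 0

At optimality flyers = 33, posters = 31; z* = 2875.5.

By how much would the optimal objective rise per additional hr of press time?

9.5

Both press time and collating are binding at x*.
From A_Bᵀ y = c: 1·y_press time + 2·y_collating = 19.5; 6·y_press time + 3·y_collating = 72.
→ y_press time = 9.5 and y_collating = 5.
Shadow price of press time = 9.5.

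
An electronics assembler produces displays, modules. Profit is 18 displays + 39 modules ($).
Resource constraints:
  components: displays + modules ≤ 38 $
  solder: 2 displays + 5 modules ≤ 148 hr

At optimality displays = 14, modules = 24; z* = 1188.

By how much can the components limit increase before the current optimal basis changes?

36

Binding constraints: components, solder. The basis is B = [[1,1],[2,5]] with det 3.
Per unit increase in components, x* moves by d = (1.6667, -0.6667).
The basis stays optimal until modules reaches 0; allowable increase = 36 $.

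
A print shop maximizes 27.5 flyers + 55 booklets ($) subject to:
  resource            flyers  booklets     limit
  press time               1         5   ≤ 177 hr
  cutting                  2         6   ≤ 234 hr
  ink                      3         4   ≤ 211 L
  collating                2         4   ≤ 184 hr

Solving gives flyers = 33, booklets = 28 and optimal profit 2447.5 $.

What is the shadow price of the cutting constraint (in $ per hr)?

At the optimum: press time uses 173 of 177 (slack = 4); cutting uses 234 of 234 (binding); ink uses 211 of 211 (binding); collating uses 178 of 184 (slack = 6).
Since press time, collating are not tight, their duals are 0.
The binding rows give the dual system: 2·y_cutting + 3·y_ink = 27.5 and 6·y_cutting + 4·y_ink = 55.
This yields shadow prices y_cutting = 5.5, y_ink = 5.5.
Shadow price of cutting = 5.5.

5.5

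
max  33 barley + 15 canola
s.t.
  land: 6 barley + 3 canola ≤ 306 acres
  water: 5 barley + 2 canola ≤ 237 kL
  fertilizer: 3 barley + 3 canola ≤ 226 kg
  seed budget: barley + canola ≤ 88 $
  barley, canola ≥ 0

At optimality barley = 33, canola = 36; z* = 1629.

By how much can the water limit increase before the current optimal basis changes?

18

Binding constraints: land, water. The basis is B = [[6,3],[5,2]] with det -3.
Per unit increase in water, x* moves by d = (1, -2).
The basis stays optimal until canola reaches 0; allowable increase = 18 kL.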